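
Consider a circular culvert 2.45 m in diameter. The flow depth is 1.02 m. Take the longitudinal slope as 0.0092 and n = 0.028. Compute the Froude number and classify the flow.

For a circular section of diameter D = 2.45 m at depth y = 1.02 m, the central angle is θ = 2 arccos(1 − 2y/D) = 2.805 rad. Then A = (D²/8)(θ − sin θ) = 1.857 m² and P = Dθ/2 = 3.437 m.
Hydraulic radius R = A/P = 1.857/3.437 = 0.5405 m.
V = (1/n) R^(2/3) √S = (1/0.028) × 0.5405^(2/3) × √0.0092 = 2.273 m/s. Hydraulic depth D_h = A/T = 1.857/2.415 = 0.7689 m.
Froude number Fr = V/√(g·D_h) = 2.273/√(9.81×0.7689) = 0.828, which is less than 1, so the flow is subcritical.

subcritical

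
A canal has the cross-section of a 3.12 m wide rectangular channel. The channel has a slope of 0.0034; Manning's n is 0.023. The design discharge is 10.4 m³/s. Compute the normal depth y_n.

y_n = 1.55 m

Manning's equation rearranged: A R^(2/3) = nQ / (1·√S) = 0.023 × 10.4 / (√0.0034) = 4.102.
Trying y = 1.84 m: A R^(2/3) = 5.128 — over.
Trying y = 1.27 m: A R^(2/3) = 3.124 — short.
Trying y = 1.55 m: A R^(2/3) = 4.089 — matches.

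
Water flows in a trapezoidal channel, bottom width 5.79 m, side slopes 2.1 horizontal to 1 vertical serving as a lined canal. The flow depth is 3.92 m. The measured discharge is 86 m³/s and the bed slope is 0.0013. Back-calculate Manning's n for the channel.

With bottom width b = 5.79 m and side slope z = 2.1: A = (b + zy)y = (5.79 + 2.1×3.92)×3.92 = 54.97 m²; P = b + 2y√(1+z²) = 5.79 + 2×3.92×2.326 = 24.03 m.
Hydraulic radius R = A/P = 54.97/24.03 = 2.288 m.
Rearranging Manning's equation: n = (1/Q) A R^(2/3) S^(1/2) = (1/86) × 54.97 × 2.288^(2/3) × √0.0013 = 0.04.

n = 0.04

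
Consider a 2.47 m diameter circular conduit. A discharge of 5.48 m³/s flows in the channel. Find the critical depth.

y_c = 1.06 m

At critical depth, Q² T / (g A³) = 1, i.e. A³/T = Q²/g = 5.48²/9.81 = 3.061.
At y = 1.29 m: A³/T = 6.576 — over.
At y = 0.941 m: A³/T = 1.964 — short.
At y = 1.06 m: A³/T = 3.103 — ≈ 3.061.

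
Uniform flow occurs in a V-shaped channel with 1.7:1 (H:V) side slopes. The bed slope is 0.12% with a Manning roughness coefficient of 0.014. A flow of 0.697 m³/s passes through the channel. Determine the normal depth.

y_n = 0.629 m

Manning's equation rearranged: A R^(2/3) = nQ / (1·√S) = 0.014 × 0.697 / (√0.0012) = 0.2817.
Trying y = 0.709 m: A R^(2/3) = 0.3877 — high.
Trying y = 0.487 m: A R^(2/3) = 0.1424 — low.
Trying y = 0.629 m: A R^(2/3) = 0.2817 — ≈ 0.2817.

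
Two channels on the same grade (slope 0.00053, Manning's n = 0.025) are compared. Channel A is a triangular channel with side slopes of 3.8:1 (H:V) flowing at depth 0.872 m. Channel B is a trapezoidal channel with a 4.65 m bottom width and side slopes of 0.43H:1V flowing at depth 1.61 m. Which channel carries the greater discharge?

Channel A: For a triangular section with side slope z = 3.8: A = zy² = 3.8×0.872² = 2.889 m²; P = 2y√(1+z²) = 2×0.872×3.929 = 6.853 m. Hydraulic radius R = A/P = 2.889/6.853 = 0.4216 m. Q_A = (1/0.025)·2.889·0.4216^(2/3)·√0.00053 = 1.496 m³/s.
Channel B: With bottom width b = 4.65 m and side slope z = 0.43: A = (b + zy)y = (4.65 + 0.43×1.61)×1.61 = 8.601 m²; P = b + 2y√(1+z²) = 4.65 + 2×1.61×1.089 = 8.155 m. Hydraulic radius R = A/P = 8.601/8.155 = 1.055 m. Q_B = (1/0.025)·8.601·1.055^(2/3)·√0.00053 = 8.207 m³/s.
Q_A = 1.496 m³/s vs Q_B = 8.207 m³/s, so channel B carries more.

channel B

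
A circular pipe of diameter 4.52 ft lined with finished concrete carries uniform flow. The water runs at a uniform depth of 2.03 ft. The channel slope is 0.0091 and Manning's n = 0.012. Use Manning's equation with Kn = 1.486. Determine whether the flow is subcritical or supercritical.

For a circular section of diameter D = 4.52 ft at depth y = 2.03 ft, the central angle is θ = 2 arccos(1 − 2y/D) = 2.938 rad. Then A = (D²/8)(θ − sin θ) = 6.985 ft² and P = Dθ/2 = 6.639 ft.
Hydraulic radius R = A/P = 6.985/6.639 = 1.052 ft.
V = (1.486/n) R^(2/3) √S = (1.486/0.012) × 1.052^(2/3) × √0.0091 = 12.22 ft/s. Hydraulic depth D_h = A/T = 6.985/4.497 = 1.553 ft.
Froude number Fr = V/√(g·D_h) = 12.22/√(32.2×1.553) = 1.73, which is greater than 1, so the flow is supercritical.

supercritical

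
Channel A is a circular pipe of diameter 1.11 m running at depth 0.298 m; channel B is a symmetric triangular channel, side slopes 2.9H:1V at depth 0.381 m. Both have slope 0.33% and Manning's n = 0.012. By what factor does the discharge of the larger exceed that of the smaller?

2.07

Channel A: For a circular section of diameter D = 1.11 m at depth y = 0.298 m, the central angle is θ = 2 arccos(1 − 2y/D) = 2.179 rad. Then A = (D²/8)(θ − sin θ) = 0.2091 m² and P = Dθ/2 = 1.209 m. Hydraulic radius R = A/P = 0.2091/1.209 = 0.1729 m. Q_A = (1/0.012)·0.2091·0.1729^(2/3)·√0.0033 = 0.3108 m³/s.
Channel B: For a triangular section with side slope z = 2.9: A = zy² = 2.9×0.381² = 0.421 m²; P = 2y√(1+z²) = 2×0.381×3.068 = 2.337 m. Hydraulic radius R = A/P = 0.421/2.337 = 0.1801 m. Q_B = (1/0.012)·0.421·0.1801^(2/3)·√0.0033 = 0.6427 m³/s.
The larger discharge is 0.6427 m³/s and the smaller is 0.3108 m³/s; the ratio is 2.07.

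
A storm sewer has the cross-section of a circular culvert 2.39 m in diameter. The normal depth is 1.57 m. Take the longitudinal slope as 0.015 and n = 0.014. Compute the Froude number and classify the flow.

For a circular section of diameter D = 2.39 m at depth y = 1.57 m, the central angle is θ = 2 arccos(1 − 2y/D) = 3.78 rad. Then A = (D²/8)(θ − sin θ) = 3.124 m² and P = Dθ/2 = 4.517 m.
Hydraulic radius R = A/P = 3.124/4.517 = 0.6917 m.
V = (1/n) R^(2/3) √S = (1/0.014) × 0.6917^(2/3) × √0.015 = 6.842 m/s. Hydraulic depth D_h = A/T = 3.124/2.269 = 1.377 m.
Froude number Fr = V/√(g·D_h) = 6.842/√(9.81×1.377) = 1.86, which is greater than 1, so the flow is supercritical.

supercritical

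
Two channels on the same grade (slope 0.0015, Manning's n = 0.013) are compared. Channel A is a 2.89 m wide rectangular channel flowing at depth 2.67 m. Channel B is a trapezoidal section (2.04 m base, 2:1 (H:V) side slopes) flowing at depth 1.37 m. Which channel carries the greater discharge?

Channel A: Flow area A = b·y = 2.89 × 2.67 = 7.716 m². Wetted perimeter P = b + 2y = 2.89 + 2×2.67 = 8.23 m. Hydraulic radius R = A/P = 7.716/8.23 = 0.9376 m. Q_A = (1/0.013)·7.716·0.9376^(2/3)·√0.0015 = 22.02 m³/s.
Channel B: With bottom width b = 2.04 m and side slope z = 2: A = (b + zy)y = (2.04 + 2×1.37)×1.37 = 6.549 m²; P = b + 2y√(1+z²) = 2.04 + 2×1.37×2.236 = 8.167 m. Hydraulic radius R = A/P = 6.549/8.167 = 0.8019 m. Q_B = (1/0.013)·6.549·0.8019^(2/3)·√0.0015 = 16.84 m³/s.
Q_A = 22.02 m³/s vs Q_B = 16.84 m³/s, so channel A carries more.

channel A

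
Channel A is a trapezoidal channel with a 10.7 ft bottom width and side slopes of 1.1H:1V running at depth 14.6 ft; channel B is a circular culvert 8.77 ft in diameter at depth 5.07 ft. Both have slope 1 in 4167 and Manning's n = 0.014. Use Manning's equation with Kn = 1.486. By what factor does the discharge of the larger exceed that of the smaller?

Channel A: With bottom width b = 10.7 ft and side slope z = 1.1: A = (b + zy)y = (10.7 + 1.1×14.6)×14.6 = 390.7 ft²; P = b + 2y√(1+z²) = 10.7 + 2×14.6×1.487 = 54.11 ft. Hydraulic radius R = A/P = 390.7/54.11 = 7.221 ft. Q_A = (1.486/0.014)·390.7·7.221^(2/3)·√0.00024 = 2400 ft³/s.
Channel B: For a circular section of diameter D = 8.77 ft at depth y = 5.07 ft, the central angle is θ = 2 arccos(1 − 2y/D) = 3.455 rad. Then A = (D²/8)(θ − sin θ) = 36.19 ft² and P = Dθ/2 = 15.15 ft. Hydraulic radius R = A/P = 36.19/15.15 = 2.388 ft. Q_B = (1.486/0.014)·36.19·2.388^(2/3)·√0.00024 = 106.3 ft³/s.
The larger discharge is 2400 ft³/s and the smaller is 106.3 ft³/s; the ratio is 22.6.

22.6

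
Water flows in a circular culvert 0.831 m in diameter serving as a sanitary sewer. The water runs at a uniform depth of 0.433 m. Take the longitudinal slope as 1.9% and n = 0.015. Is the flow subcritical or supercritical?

supercritical

For a circular section of diameter D = 0.831 m at depth y = 0.433 m, the central angle is θ = 2 arccos(1 − 2y/D) = 3.226 rad. Then A = (D²/8)(θ − sin θ) = 0.2857 m² and P = Dθ/2 = 1.34 m.
Hydraulic radius R = A/P = 0.2857/1.34 = 0.2132 m.
V = (1/n) R^(2/3) √S = (1/0.015) × 0.2132^(2/3) × √0.019 = 3.279 m/s. Hydraulic depth D_h = A/T = 0.2857/0.8303 = 0.3441 m.
Froude number Fr = V/√(g·D_h) = 3.279/√(9.81×0.3441) = 1.78, which is greater than 1, so the flow is supercritical.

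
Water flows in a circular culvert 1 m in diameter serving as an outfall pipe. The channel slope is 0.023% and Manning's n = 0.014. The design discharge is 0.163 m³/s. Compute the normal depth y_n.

y_n = 0.49 m

Manning's equation rearranged: A R^(2/3) = nQ / (1·√S) = 0.014 × 0.163 / (√0.00023) = 0.1505.
Try y = 0.572 m: A R^(2/3) = 0.1944 — over.
Try y = 0.393 m: A R^(2/3) = 0.1017 — short.
Try y = 0.49 m: A R^(2/3) = 0.1506 — ≈ 0.1505.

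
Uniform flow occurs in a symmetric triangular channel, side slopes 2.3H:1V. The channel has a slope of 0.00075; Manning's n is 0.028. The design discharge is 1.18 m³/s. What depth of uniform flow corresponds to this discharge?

Manning's equation rearranged: A R^(2/3) = nQ / (1·√S) = 0.028 × 1.18 / (√0.00075) = 1.206.
Try y = 1.14 m: A R^(2/3) = 1.94 — over.
Try y = 0.954 m: A R^(2/3) = 1.206 — matches.

y_n = 0.954 m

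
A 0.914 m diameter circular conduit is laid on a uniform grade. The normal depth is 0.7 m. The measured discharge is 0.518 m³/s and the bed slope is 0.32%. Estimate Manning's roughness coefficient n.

n = 0.025

For a circular section of diameter D = 0.914 m at depth y = 0.7 m, the central angle is θ = 2 arccos(1 − 2y/D) = 4.263 rad. Then A = (D²/8)(θ − sin θ) = 0.5392 m² and P = Dθ/2 = 1.948 m.
Hydraulic radius R = A/P = 0.5392/1.948 = 0.2768 m.
Rearranging Manning's equation: n = (1/Q) A R^(2/3) S^(1/2) = (1/0.518) × 0.5392 × 0.2768^(2/3) × √0.0032 = 0.025.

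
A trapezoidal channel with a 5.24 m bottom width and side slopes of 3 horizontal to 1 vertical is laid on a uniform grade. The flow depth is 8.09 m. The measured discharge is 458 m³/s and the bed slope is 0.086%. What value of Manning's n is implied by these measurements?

n = 0.04

With bottom width b = 5.24 m and side slope z = 3: A = (b + zy)y = (5.24 + 3×8.09)×8.09 = 238.7 m²; P = b + 2y√(1+z²) = 5.24 + 2×8.09×3.162 = 56.41 m.
Hydraulic radius R = A/P = 238.7/56.41 = 4.232 m.
Rearranging Manning's equation: n = (1/Q) A R^(2/3) S^(1/2) = (1/458) × 238.7 × 4.232^(2/3) × √0.00086 = 0.04.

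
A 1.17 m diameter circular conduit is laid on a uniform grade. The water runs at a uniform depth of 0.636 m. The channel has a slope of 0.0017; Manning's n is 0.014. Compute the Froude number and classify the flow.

For a circular section of diameter D = 1.17 m at depth y = 0.636 m, the central angle is θ = 2 arccos(1 − 2y/D) = 3.316 rad. Then A = (D²/8)(θ − sin θ) = 0.5972 m² and P = Dθ/2 = 1.94 m.
Hydraulic radius R = A/P = 0.5972/1.94 = 0.3078 m.
V = (1/n) R^(2/3) √S = (1/0.014) × 0.3078^(2/3) × √0.0017 = 1.343 m/s. Hydraulic depth D_h = A/T = 0.5972/1.166 = 0.5123 m.
Froude number Fr = V/√(g·D_h) = 1.343/√(9.81×0.5123) = 0.599, which is less than 1, so the flow is subcritical.

subcritical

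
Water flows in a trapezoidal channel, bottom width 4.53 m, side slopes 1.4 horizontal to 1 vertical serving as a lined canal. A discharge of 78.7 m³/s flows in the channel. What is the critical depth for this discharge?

y_c = 2.43 m

At critical depth, Q² T / (g A³) = 1, i.e. A³/T = Q²/g = 78.7²/9.81 = 631.4.
At y = 1.76 m: A³/T = 197.2 — low.
At y = 2.66 m: A³/T = 883.6 — high.
At y = 2.43 m: A³/T = 631.8 — matches.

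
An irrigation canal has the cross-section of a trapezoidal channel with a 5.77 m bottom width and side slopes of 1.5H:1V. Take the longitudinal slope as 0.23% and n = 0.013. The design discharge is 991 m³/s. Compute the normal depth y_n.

y_n = 6.97 m

Manning's equation rearranged: A R^(2/3) = nQ / (1·√S) = 0.013 × 991 / (√0.0023) = 268.6.
Try y = 5.64 m: A R^(2/3) = 169.7 — too small.
Try y = 6.97 m: A R^(2/3) = 268.6 — close enough.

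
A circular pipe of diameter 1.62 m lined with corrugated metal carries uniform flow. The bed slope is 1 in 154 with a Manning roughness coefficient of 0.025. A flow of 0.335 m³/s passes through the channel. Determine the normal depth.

Manning's equation rearranged: A R^(2/3) = nQ / (1·√S) = 0.025 × 0.335 / (√0.006494) = 0.1039.
At y = 0.366 m: A R^(2/3) = 0.1263 — high.
At y = 0.25 m: A R^(2/3) = 0.05816 — low.
At y = 0.332 m: A R^(2/3) = 0.1038 — matches.

y_n = 0.332 m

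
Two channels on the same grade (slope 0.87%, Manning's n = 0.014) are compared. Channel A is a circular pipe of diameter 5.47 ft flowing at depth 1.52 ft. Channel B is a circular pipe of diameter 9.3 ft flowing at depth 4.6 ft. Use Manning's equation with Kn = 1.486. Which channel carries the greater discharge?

Channel A: For a circular section of diameter D = 5.47 ft at depth y = 1.52 ft, the central angle is θ = 2 arccos(1 − 2y/D) = 2.221 rad. Then A = (D²/8)(θ − sin θ) = 5.329 ft² and P = Dθ/2 = 6.074 ft. Hydraulic radius R = A/P = 5.329/6.074 = 0.8774 ft. Q_A = (1.486/0.014)·5.329·0.8774^(2/3)·√0.0087 = 48.36 ft³/s.
Channel B: For a circular section of diameter D = 9.3 ft at depth y = 4.6 ft, the central angle is θ = 2 arccos(1 − 2y/D) = 3.12 rad. Then A = (D²/8)(θ − sin θ) = 33.5 ft² and P = Dθ/2 = 14.51 ft. Hydraulic radius R = A/P = 33.5/14.51 = 2.309 ft. Q_B = (1.486/0.014)·33.5·2.309^(2/3)·√0.0087 = 579.4 ft³/s.
Q_A = 48.36 ft³/s vs Q_B = 579.4 ft³/s, so channel B carries more.

channel B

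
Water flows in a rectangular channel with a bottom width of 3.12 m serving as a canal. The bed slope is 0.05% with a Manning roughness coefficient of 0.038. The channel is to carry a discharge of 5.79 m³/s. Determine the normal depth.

Manning's equation rearranged: A R^(2/3) = nQ / (1·√S) = 0.038 × 5.79 / (√0.0005) = 9.84.
Trying y = 3.73 m: A R^(2/3) = 12.4 — too large.
Trying y = 3.08 m: A R^(2/3) = 9.836 — ≈ 9.84.

y_n = 3.08 m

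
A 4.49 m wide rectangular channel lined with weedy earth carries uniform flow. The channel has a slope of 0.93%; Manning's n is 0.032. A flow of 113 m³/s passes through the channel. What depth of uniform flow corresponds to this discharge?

Manning's equation rearranged: A R^(2/3) = nQ / (1·√S) = 0.032 × 113 / (√0.0093) = 37.5.
Try y = 4.16 m: A R^(2/3) = 24.02 — low.
Try y = 7.58 m: A R^(2/3) = 49.09 — high.
Try y = 6.02 m: A R^(2/3) = 37.52 — ≈ 37.5.

y_n = 6.02 m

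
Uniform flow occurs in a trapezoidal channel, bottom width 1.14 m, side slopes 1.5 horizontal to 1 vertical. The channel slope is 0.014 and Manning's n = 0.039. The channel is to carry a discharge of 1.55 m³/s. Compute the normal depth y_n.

Manning's equation rearranged: A R^(2/3) = nQ / (1·√S) = 0.039 × 1.55 / (√0.014) = 0.5109.
At y = 0.423 m: A R^(2/3) = 0.3225 — too small.
At y = 0.681 m: A R^(2/3) = 0.8116 — too large.
At y = 0.538 m: A R^(2/3) = 0.5104 — matches.

y_n = 0.538 m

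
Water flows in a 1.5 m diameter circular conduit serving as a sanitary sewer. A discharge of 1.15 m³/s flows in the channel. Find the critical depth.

y_c = 0.545 m

At critical depth, Q² T / (g A³) = 1, i.e. A³/T = Q²/g = 1.15²/9.81 = 0.1348.
Try y = 0.437 m: A³/T = 0.05755 — low.
Try y = 0.594 m: A³/T = 0.1883 — high.
Try y = 0.545 m: A³/T = 0.1352 — ≈ 0.1348.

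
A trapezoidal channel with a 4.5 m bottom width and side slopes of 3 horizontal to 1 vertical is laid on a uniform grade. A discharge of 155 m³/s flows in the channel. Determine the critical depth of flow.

At critical depth, Q² T / (g A³) = 1, i.e. A³/T = Q²/g = 155²/9.81 = 2449.
At y = 3.49 m: A³/T = 5606 — high.
At y = 2.09 m: A³/T = 669.3 — low.
At y = 2.87 m: A³/T = 2452 — ≈ 2449.

y_c = 2.87 m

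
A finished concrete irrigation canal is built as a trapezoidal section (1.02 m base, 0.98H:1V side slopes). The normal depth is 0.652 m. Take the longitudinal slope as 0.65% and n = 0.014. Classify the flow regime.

With bottom width b = 1.02 m and side slope z = 0.98: A = (b + zy)y = (1.02 + 0.98×0.652)×0.652 = 1.082 m²; P = b + 2y√(1+z²) = 1.02 + 2×0.652×1.4 = 2.846 m.
Hydraulic radius R = A/P = 1.082/2.846 = 0.3801 m.
V = (1/n) R^(2/3) √S = (1/0.014) × 0.3801^(2/3) × √0.0065 = 3.022 m/s. Hydraulic depth D_h = A/T = 1.082/2.298 = 0.4707 m.
Froude number Fr = V/√(g·D_h) = 3.022/√(9.81×0.4707) = 1.41, which is greater than 1, so the flow is supercritical.

supercritical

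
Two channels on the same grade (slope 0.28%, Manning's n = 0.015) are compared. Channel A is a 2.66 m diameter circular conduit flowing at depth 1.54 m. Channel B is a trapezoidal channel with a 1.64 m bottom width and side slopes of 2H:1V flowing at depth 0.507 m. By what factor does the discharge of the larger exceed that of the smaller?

4.07

Channel A: For a circular section of diameter D = 2.66 m at depth y = 1.54 m, the central angle is θ = 2 arccos(1 − 2y/D) = 3.459 rad. Then A = (D²/8)(θ − sin θ) = 3.335 m² and P = Dθ/2 = 4.6 m. Hydraulic radius R = A/P = 3.335/4.6 = 0.725 m. Q_A = (1/0.015)·3.335·0.725^(2/3)·√0.0028 = 9.494 m³/s.
Channel B: With bottom width b = 1.64 m and side slope z = 2: A = (b + zy)y = (1.64 + 2×0.507)×0.507 = 1.346 m²; P = b + 2y√(1+z²) = 1.64 + 2×0.507×2.236 = 3.907 m. Hydraulic radius R = A/P = 1.346/3.907 = 0.3444 m. Q_B = (1/0.015)·1.346·0.3444^(2/3)·√0.0028 = 2.332 m³/s.
The larger discharge is 9.494 m³/s and the smaller is 2.332 m³/s; the ratio is 4.07.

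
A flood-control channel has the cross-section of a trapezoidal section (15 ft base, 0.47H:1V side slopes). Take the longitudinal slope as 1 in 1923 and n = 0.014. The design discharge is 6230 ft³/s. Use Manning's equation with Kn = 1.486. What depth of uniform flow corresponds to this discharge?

y_n = 23 ft

Manning's equation rearranged: A R^(2/3) = nQ / (1.486·√S) = 0.014 × 6230 / (1.486 × √0.00052) = 2574.
At y = 28 ft: A R^(2/3) = 3722 — over.
At y = 23 ft: A R^(2/3) = 2572 — matches.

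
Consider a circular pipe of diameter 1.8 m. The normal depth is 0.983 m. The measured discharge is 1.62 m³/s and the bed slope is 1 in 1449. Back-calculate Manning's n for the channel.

For a circular section of diameter D = 1.8 m at depth y = 0.983 m, the central angle is θ = 2 arccos(1 − 2y/D) = 3.326 rad. Then A = (D²/8)(θ − sin θ) = 1.422 m² and P = Dθ/2 = 2.994 m.
Hydraulic radius R = A/P = 1.422/2.994 = 0.4748 m.
Rearranging Manning's equation: n = (1/Q) A R^(2/3) S^(1/2) = (1/1.62) × 1.422 × 0.4748^(2/3) × √0.0006901 = 0.014.

n = 0.014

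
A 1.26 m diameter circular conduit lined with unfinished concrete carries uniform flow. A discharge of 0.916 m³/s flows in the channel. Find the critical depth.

y_c = 0.51 m

At critical depth, Q² T / (g A³) = 1, i.e. A³/T = Q²/g = 0.916²/9.81 = 0.08553.
Try y = 0.447 m: A³/T = 0.05157 — short.
Try y = 0.621 m: A³/T = 0.182 — over.
Try y = 0.51 m: A³/T = 0.08564 — matches.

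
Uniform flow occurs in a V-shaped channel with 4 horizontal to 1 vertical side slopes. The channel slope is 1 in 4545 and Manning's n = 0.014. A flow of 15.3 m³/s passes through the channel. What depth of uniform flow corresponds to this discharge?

Manning's equation rearranged: A R^(2/3) = nQ / (1·√S) = 0.014 × 15.3 / (√0.00022) = 14.44.
At y = 2.1 m: A R^(2/3) = 17.86 — too large.
At y = 1.94 m: A R^(2/3) = 14.46 — ≈ 14.44.

y_n = 1.94 m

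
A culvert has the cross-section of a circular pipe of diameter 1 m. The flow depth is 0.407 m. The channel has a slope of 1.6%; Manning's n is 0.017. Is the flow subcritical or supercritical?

For a circular section of diameter D = 1 m at depth y = 0.407 m, the central angle is θ = 2 arccos(1 − 2y/D) = 2.767 rad. Then A = (D²/8)(θ − sin θ) = 0.3002 m² and P = Dθ/2 = 1.384 m.
Hydraulic radius R = A/P = 0.3002/1.384 = 0.217 m.
V = (1/n) R^(2/3) √S = (1/0.017) × 0.217^(2/3) × √0.016 = 2.687 m/s. Hydraulic depth D_h = A/T = 0.3002/0.9825 = 0.3056 m.
Froude number Fr = V/√(g·D_h) = 2.687/√(9.81×0.3056) = 1.55, which is greater than 1, so the flow is supercritical.

supercritical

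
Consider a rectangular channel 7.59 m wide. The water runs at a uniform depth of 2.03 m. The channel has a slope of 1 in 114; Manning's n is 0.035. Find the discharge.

Q = 49.7 m³/s

Flow area A = b·y = 7.59 × 2.03 = 15.41 m². Wetted perimeter P = b + 2y = 7.59 + 2×2.03 = 11.65 m.
Hydraulic radius R = A/P = 15.41/11.65 = 1.323 m.
Manning's equation: Q = (1/n) A R^(2/3) S^(1/2) = (1/0.035) × 15.41 × 1.323^(2/3) × 0.008772^(1/2) = 49.7 m³/s.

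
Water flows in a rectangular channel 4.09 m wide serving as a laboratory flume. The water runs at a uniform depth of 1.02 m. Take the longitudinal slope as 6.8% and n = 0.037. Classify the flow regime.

supercritical

Flow area A = b·y = 4.09 × 1.02 = 4.172 m². Wetted perimeter P = b + 2y = 4.09 + 2×1.02 = 6.13 m.
Hydraulic radius R = A/P = 4.172/6.13 = 0.6806 m.
V = (1/n) R^(2/3) √S = (1/0.037) × 0.6806^(2/3) × √0.068 = 5.453 m/s. Hydraulic depth D_h = A/T = 4.172/4.09 = 1.02 m.
Froude number Fr = V/√(g·D_h) = 5.453/√(9.81×1.02) = 1.72, which is greater than 1, so the flow is supercritical.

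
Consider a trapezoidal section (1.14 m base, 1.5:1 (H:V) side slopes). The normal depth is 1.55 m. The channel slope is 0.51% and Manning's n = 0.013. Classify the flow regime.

With bottom width b = 1.14 m and side slope z = 1.5: A = (b + zy)y = (1.14 + 1.5×1.55)×1.55 = 5.371 m²; P = b + 2y√(1+z²) = 1.14 + 2×1.55×1.803 = 6.729 m.
Hydraulic radius R = A/P = 5.371/6.729 = 0.7982 m.
V = (1/n) R^(2/3) √S = (1/0.013) × 0.7982^(2/3) × √0.0051 = 4.727 m/s. Hydraulic depth D_h = A/T = 5.371/5.79 = 0.9276 m.
Froude number Fr = V/√(g·D_h) = 4.727/√(9.81×0.9276) = 1.57, which is greater than 1, so the flow is supercritical.

supercritical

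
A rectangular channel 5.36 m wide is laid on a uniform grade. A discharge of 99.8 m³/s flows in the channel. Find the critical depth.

For a rectangular channel, critical depth y_c = (q²/g)^(1/3) where q = Q/b = 99.8/5.36 = 18.62 m²/s.
So y_c = (18.62²/9.81)^(1/3) = 3.28 m.

y_c = 3.28 m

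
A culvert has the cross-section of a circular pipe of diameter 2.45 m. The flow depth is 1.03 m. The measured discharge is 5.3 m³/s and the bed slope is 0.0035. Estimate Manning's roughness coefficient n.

For a circular section of diameter D = 2.45 m at depth y = 1.03 m, the central angle is θ = 2 arccos(1 − 2y/D) = 2.822 rad. Then A = (D²/8)(θ − sin θ) = 1.881 m² and P = Dθ/2 = 3.457 m.
Hydraulic radius R = A/P = 1.881/3.457 = 0.5443 m.
Rearranging Manning's equation: n = (1/Q) A R^(2/3) S^(1/2) = (1/5.3) × 1.881 × 0.5443^(2/3) × √0.0035 = 0.014.

n = 0.014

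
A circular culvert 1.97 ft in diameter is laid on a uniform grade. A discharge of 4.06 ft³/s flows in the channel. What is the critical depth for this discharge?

At critical depth, Q² T / (g A³) = 1, i.e. A³/T = Q²/g = 4.06²/32.2 = 0.5119.
Trying y = 0.551 ft: A³/T = 0.1919 — low.
Trying y = 0.791 ft: A³/T = 0.7759 — high.
Trying y = 0.71 ft: A³/T = 0.512 — matches.

y_c = 0.71 ft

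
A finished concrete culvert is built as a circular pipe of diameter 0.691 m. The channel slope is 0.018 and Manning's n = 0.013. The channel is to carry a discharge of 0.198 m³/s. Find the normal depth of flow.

y_n = 0.19 m

Manning's equation rearranged: A R^(2/3) = nQ / (1·√S) = 0.013 × 0.198 / (√0.018) = 0.01919.
Try y = 0.21 m: A R^(2/3) = 0.02336 — high.
Try y = 0.157 m: A R^(2/3) = 0.01317 — low.
Try y = 0.19 m: A R^(2/3) = 0.01922 — ≈ 0.01919.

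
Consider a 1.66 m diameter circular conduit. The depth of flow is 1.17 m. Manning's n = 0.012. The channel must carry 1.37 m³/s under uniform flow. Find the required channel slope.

For a circular section of diameter D = 1.66 m at depth y = 1.17 m, the central angle is θ = 2 arccos(1 − 2y/D) = 3.986 rad. Then A = (D²/8)(θ − sin θ) = 1.63 m² and P = Dθ/2 = 3.308 m.
Hydraulic radius R = A/P = 1.63/3.308 = 0.4928 m.
From Manning's equation, S = [nQ / (1 A R^(2/3))]² = [0.012 × 1.37 / (1 × 1.63 × 0.4928^(2/3))]² = 0.000261.

S = 0.000261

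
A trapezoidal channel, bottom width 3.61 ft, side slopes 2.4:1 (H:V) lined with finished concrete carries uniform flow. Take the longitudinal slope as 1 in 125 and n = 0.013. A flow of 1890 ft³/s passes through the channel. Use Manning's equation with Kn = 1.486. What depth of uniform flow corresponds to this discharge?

y_n = 5.48 ft

Manning's equation rearranged: A R^(2/3) = nQ / (1.486·√S) = 0.013 × 1890 / (1.486 × √0.008) = 184.9.
Trying y = 6.9 ft: A R^(2/3) = 322.3 — too large.
Trying y = 4.57 ft: A R^(2/3) = 120.5 — too small.
Trying y = 5.48 ft: A R^(2/3) = 185.1 — matches.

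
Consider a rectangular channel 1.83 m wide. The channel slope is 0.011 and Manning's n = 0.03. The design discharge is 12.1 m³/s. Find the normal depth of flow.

y_n = 2.47 m

Manning's equation rearranged: A R^(2/3) = nQ / (1·√S) = 0.03 × 12.1 / (√0.011) = 3.461.
Try y = 2.16 m: A R^(2/3) = 2.944 — too small.
Try y = 3.07 m: A R^(2/3) = 4.45 — too large.
Try y = 2.47 m: A R^(2/3) = 3.453 — matches.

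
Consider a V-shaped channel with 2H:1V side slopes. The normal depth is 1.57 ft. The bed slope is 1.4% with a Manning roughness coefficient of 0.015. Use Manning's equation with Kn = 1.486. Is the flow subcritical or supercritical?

For a triangular section with side slope z = 2: A = zy² = 2×1.57² = 4.93 ft²; P = 2y√(1+z²) = 2×1.57×2.236 = 7.021 ft.
Hydraulic radius R = A/P = 4.93/7.021 = 0.7021 ft.
V = (1.486/n) R^(2/3) √S = (1.486/0.015) × 0.7021^(2/3) × √0.014 = 9.26 ft/s. Hydraulic depth D_h = A/T = 4.93/6.28 = 0.785 ft.
Froude number Fr = V/√(g·D_h) = 9.26/√(32.2×0.785) = 1.84, which is greater than 1, so the flow is supercritical.

supercritical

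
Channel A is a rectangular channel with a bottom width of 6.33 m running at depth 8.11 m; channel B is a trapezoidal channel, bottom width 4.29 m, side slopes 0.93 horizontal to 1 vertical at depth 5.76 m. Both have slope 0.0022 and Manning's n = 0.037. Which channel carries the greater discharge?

Channel A: Flow area A = b·y = 6.33 × 8.11 = 51.34 m². Wetted perimeter P = b + 2y = 6.33 + 2×8.11 = 22.55 m. Hydraulic radius R = A/P = 51.34/22.55 = 2.277 m. Q_A = (1/0.037)·51.34·2.277^(2/3)·√0.0022 = 112.6 m³/s.
Channel B: With bottom width b = 4.29 m and side slope z = 0.93: A = (b + zy)y = (4.29 + 0.93×5.76)×5.76 = 55.57 m²; P = b + 2y√(1+z²) = 4.29 + 2×5.76×1.366 = 20.02 m. Hydraulic radius R = A/P = 55.57/20.02 = 2.775 m. Q_B = (1/0.037)·55.57·2.775^(2/3)·√0.0022 = 139.1 m³/s.
Q_A = 112.6 m³/s vs Q_B = 139.1 m³/s, so channel B carries more.

channel B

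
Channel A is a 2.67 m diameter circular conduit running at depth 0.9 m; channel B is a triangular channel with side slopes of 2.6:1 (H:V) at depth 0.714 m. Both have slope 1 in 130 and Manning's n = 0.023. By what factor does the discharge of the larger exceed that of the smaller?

Channel A: For a circular section of diameter D = 2.67 m at depth y = 0.9 m, the central angle is θ = 2 arccos(1 − 2y/D) = 2.478 rad. Then A = (D²/8)(θ − sin θ) = 1.659 m² and P = Dθ/2 = 3.308 m. Hydraulic radius R = A/P = 1.659/3.308 = 0.5015 m. Q_A = (1/0.023)·1.659·0.5015^(2/3)·√0.007692 = 3.993 m³/s.
Channel B: For a triangular section with side slope z = 2.6: A = zy² = 2.6×0.714² = 1.325 m²; P = 2y√(1+z²) = 2×0.714×2.786 = 3.978 m. Hydraulic radius R = A/P = 1.325/3.978 = 0.3332 m. Q_B = (1/0.023)·1.325·0.3332^(2/3)·√0.007692 = 2.429 m³/s.
The larger discharge is 3.993 m³/s and the smaller is 2.429 m³/s; the ratio is 1.64.

1.64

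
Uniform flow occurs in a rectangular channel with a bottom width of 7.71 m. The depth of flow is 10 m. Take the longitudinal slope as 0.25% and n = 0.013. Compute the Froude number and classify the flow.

Flow area A = b·y = 7.71 × 10 = 77.1 m². Wetted perimeter P = b + 2y = 7.71 + 2×10 = 27.71 m.
Hydraulic radius R = A/P = 77.1/27.71 = 2.782 m.
V = (1/n) R^(2/3) √S = (1/0.013) × 2.782^(2/3) × √0.0025 = 7.609 m/s. Hydraulic depth D_h = A/T = 77.1/7.71 = 10 m.
Froude number Fr = V/√(g·D_h) = 7.609/√(9.81×10) = 0.768, which is less than 1, so the flow is subcritical.

subcritical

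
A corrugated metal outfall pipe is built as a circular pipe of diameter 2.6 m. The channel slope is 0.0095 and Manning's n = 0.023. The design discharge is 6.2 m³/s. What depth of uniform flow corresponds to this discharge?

Manning's equation rearranged: A R^(2/3) = nQ / (1·√S) = 0.023 × 6.2 / (√0.0095) = 1.463.
Trying y = 0.896 m: A R^(2/3) = 1.017 — too small.
Trying y = 1.24 m: A R^(2/3) = 1.837 — too large.
Trying y = 1.09 m: A R^(2/3) = 1.462 — close enough.

y_n = 1.09 m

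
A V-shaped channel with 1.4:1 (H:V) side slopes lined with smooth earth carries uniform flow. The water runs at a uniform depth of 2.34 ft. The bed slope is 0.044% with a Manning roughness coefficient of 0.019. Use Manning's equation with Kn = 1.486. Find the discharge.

For a triangular section with side slope z = 1.4: A = zy² = 1.4×2.34² = 7.666 ft²; P = 2y√(1+z²) = 2×2.34×1.72 = 8.052 ft.
Hydraulic radius R = A/P = 7.666/8.052 = 0.9521 ft.
Manning's equation: Q = (1.486/n) A R^(2/3) S^(1/2) = (1.486/0.019) × 7.666 × 0.9521^(2/3) × 0.00044^(1/2) = 12.2 ft³/s.

Q = 12.2 ft³/s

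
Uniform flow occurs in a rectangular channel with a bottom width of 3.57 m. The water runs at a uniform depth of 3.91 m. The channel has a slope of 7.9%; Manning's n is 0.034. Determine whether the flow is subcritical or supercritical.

Flow area A = b·y = 3.57 × 3.91 = 13.96 m². Wetted perimeter P = b + 2y = 3.57 + 2×3.91 = 11.39 m.
Hydraulic radius R = A/P = 13.96/11.39 = 1.226 m.
V = (1/n) R^(2/3) √S = (1/0.034) × 1.226^(2/3) × √0.079 = 9.467 m/s. Hydraulic depth D_h = A/T = 13.96/3.57 = 3.91 m.
Froude number Fr = V/√(g·D_h) = 9.467/√(9.81×3.91) = 1.53, which is greater than 1, so the flow is supercritical.

supercritical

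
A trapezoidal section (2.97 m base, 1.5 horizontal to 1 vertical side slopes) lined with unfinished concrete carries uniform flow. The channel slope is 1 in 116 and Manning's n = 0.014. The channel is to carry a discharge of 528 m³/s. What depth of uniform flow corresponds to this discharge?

Manning's equation rearranged: A R^(2/3) = nQ / (1·√S) = 0.014 × 528 / (√0.008621) = 79.61.
Try y = 5.81 m: A R^(2/3) = 136.1 — high.
Try y = 3.97 m: A R^(2/3) = 57.18 — low.
Try y = 4.6 m: A R^(2/3) = 79.61 — matches.

y_n = 4.6 m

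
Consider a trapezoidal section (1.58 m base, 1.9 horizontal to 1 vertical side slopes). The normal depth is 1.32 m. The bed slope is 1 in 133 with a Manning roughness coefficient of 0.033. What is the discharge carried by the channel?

Q = 11.6 m³/s

With bottom width b = 1.58 m and side slope z = 1.9: A = (b + zy)y = (1.58 + 1.9×1.32)×1.32 = 5.396 m²; P = b + 2y√(1+z²) = 1.58 + 2×1.32×2.147 = 7.248 m.
Hydraulic radius R = A/P = 5.396/7.248 = 0.7445 m.
Manning's equation: Q = (1/n) A R^(2/3) S^(1/2) = (1/0.033) × 5.396 × 0.7445^(2/3) × 0.007519^(1/2) = 11.6 m³/s.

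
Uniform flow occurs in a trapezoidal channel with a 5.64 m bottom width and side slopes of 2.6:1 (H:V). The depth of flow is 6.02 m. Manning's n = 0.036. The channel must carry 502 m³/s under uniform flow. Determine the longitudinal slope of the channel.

With bottom width b = 5.64 m and side slope z = 2.6: A = (b + zy)y = (5.64 + 2.6×6.02)×6.02 = 128.2 m²; P = b + 2y√(1+z²) = 5.64 + 2×6.02×2.786 = 39.18 m.
Hydraulic radius R = A/P = 128.2/39.18 = 3.272 m.
From Manning's equation, S = [nQ / (1 A R^(2/3))]² = [0.036 × 502 / (1 × 128.2 × 3.272^(2/3))]² = 0.00409.

S = 0.00409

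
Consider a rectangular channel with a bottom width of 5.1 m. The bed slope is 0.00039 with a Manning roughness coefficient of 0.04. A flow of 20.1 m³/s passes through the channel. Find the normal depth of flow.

y_n = 5.51 m

Manning's equation rearranged: A R^(2/3) = nQ / (1·√S) = 0.04 × 20.1 / (√0.00039) = 40.71.
At y = 4.45 m: A R^(2/3) = 31.32 — low.
At y = 5.51 m: A R^(2/3) = 40.7 — close enough.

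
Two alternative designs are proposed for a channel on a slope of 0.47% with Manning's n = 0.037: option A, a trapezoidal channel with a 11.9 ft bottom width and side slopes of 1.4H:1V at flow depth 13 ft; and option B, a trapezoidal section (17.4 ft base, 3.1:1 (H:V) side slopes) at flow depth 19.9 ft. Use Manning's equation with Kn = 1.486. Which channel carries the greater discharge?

channel B

Channel A: With bottom width b = 11.9 ft and side slope z = 1.4: A = (b + zy)y = (11.9 + 1.4×13)×13 = 391.3 ft²; P = b + 2y√(1+z²) = 11.9 + 2×13×1.72 = 56.63 ft. Hydraulic radius R = A/P = 391.3/56.63 = 6.91 ft. Q_A = (1.486/0.037)·391.3·6.91^(2/3)·√0.0047 = 3908 ft³/s.
Channel B: With bottom width b = 17.4 ft and side slope z = 3.1: A = (b + zy)y = (17.4 + 3.1×19.9)×19.9 = 1574 ft²; P = b + 2y√(1+z²) = 17.4 + 2×19.9×3.257 = 147 ft. Hydraulic radius R = A/P = 1574/147 = 10.7 ft. Q_B = (1.486/0.037)·1574·10.7^(2/3)·√0.0047 = 21050 ft³/s.
Q_A = 3908 ft³/s vs Q_B = 21050 ft³/s, so channel B carries more.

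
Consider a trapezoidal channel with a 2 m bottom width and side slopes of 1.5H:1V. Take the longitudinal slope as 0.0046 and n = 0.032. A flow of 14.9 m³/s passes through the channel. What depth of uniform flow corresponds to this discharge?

y_n = 1.65 m

Manning's equation rearranged: A R^(2/3) = nQ / (1·√S) = 0.032 × 14.9 / (√0.0046) = 7.03.
Try y = 1.8 m: A R^(2/3) = 8.44 — too large.
Try y = 1.37 m: A R^(2/3) = 4.79 — too small.
Try y = 1.65 m: A R^(2/3) = 7.029 — close enough.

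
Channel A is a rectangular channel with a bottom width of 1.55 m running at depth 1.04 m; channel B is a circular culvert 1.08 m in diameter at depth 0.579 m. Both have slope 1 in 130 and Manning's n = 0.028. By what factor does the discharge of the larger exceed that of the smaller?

4.36

Channel A: Flow area A = b·y = 1.55 × 1.04 = 1.612 m². Wetted perimeter P = b + 2y = 1.55 + 2×1.04 = 3.63 m. Hydraulic radius R = A/P = 1.612/3.63 = 0.4441 m. Q_A = (1/0.028)·1.612·0.4441^(2/3)·√0.007692 = 2.939 m³/s.
Channel B: For a circular section of diameter D = 1.08 m at depth y = 0.579 m, the central angle is θ = 2 arccos(1 − 2y/D) = 3.286 rad. Then A = (D²/8)(θ − sin θ) = 0.5001 m² and P = Dθ/2 = 1.775 m. Hydraulic radius R = A/P = 0.5001/1.775 = 0.2818 m. Q_B = (1/0.028)·0.5001·0.2818^(2/3)·√0.007692 = 0.6734 m³/s.
The larger discharge is 2.939 m³/s and the smaller is 0.6734 m³/s; the ratio is 4.36.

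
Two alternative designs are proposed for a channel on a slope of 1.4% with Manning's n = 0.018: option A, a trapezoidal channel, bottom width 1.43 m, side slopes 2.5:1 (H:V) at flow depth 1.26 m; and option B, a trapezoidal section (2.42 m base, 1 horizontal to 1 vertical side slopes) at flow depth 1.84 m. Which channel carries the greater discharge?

channel B

Channel A: With bottom width b = 1.43 m and side slope z = 2.5: A = (b + zy)y = (1.43 + 2.5×1.26)×1.26 = 5.771 m²; P = b + 2y√(1+z²) = 1.43 + 2×1.26×2.693 = 8.215 m. Hydraulic radius R = A/P = 5.771/8.215 = 0.7024 m. Q_A = (1/0.018)·5.771·0.7024^(2/3)·√0.014 = 29.98 m³/s.
Channel B: With bottom width b = 2.42 m and side slope z = 1: A = (b + zy)y = (2.42 + 1×1.84)×1.84 = 7.838 m²; P = b + 2y√(1+z²) = 2.42 + 2×1.84×1.414 = 7.624 m. Hydraulic radius R = A/P = 7.838/7.624 = 1.028 m. Q_B = (1/0.018)·7.838·1.028^(2/3)·√0.014 = 52.49 m³/s.
Q_A = 29.98 m³/s vs Q_B = 52.49 m³/s, so channel B carries more.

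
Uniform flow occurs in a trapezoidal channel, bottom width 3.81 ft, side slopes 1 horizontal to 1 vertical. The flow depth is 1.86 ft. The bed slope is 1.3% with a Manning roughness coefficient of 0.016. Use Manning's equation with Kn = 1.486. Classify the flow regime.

supercritical

With bottom width b = 3.81 ft and side slope z = 1: A = (b + zy)y = (3.81 + 1×1.86)×1.86 = 10.55 ft²; P = b + 2y√(1+z²) = 3.81 + 2×1.86×1.414 = 9.071 ft.
Hydraulic radius R = A/P = 10.55/9.071 = 1.163 ft.
V = (1.486/n) R^(2/3) √S = (1.486/0.016) × 1.163^(2/3) × √0.013 = 11.71 ft/s. Hydraulic depth D_h = A/T = 10.55/7.53 = 1.401 ft.
Froude number Fr = V/√(g·D_h) = 11.71/√(32.2×1.401) = 1.74, which is greater than 1, so the flow is supercritical.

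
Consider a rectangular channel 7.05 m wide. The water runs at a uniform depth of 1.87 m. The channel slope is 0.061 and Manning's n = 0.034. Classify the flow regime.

supercritical

Flow area A = b·y = 7.05 × 1.87 = 13.18 m². Wetted perimeter P = b + 2y = 7.05 + 2×1.87 = 10.79 m.
Hydraulic radius R = A/P = 13.18/10.79 = 1.222 m.
V = (1/n) R^(2/3) √S = (1/0.034) × 1.222^(2/3) × √0.061 = 8.302 m/s. Hydraulic depth D_h = A/T = 13.18/7.05 = 1.87 m.
Froude number Fr = V/√(g·D_h) = 8.302/√(9.81×1.87) = 1.94, which is greater than 1, so the flow is supercritical.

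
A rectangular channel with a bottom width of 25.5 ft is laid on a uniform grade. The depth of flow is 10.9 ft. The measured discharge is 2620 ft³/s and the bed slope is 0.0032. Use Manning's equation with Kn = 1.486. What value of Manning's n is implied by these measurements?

Flow area A = b·y = 25.5 × 10.9 = 277.9 ft². Wetted perimeter P = b + 2y = 25.5 + 2×10.9 = 47.3 ft.
Hydraulic radius R = A/P = 277.9/47.3 = 5.876 ft.
Rearranging Manning's equation: n = (1.486/Q) A R^(2/3) S^(1/2) = (1.486/2620) × 277.9 × 5.876^(2/3) × √0.0032 = 0.029.

n = 0.029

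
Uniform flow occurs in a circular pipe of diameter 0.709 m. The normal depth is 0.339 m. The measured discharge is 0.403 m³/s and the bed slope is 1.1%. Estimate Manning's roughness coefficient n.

For a circular section of diameter D = 0.709 m at depth y = 0.339 m, the central angle is θ = 2 arccos(1 − 2y/D) = 3.054 rad. Then A = (D²/8)(θ − sin θ) = 0.1864 m² and P = Dθ/2 = 1.083 m.
Hydraulic radius R = A/P = 0.1864/1.083 = 0.1722 m.
Rearranging Manning's equation: n = (1/Q) A R^(2/3) S^(1/2) = (1/0.403) × 0.1864 × 0.1722^(2/3) × √0.011 = 0.015.

n = 0.015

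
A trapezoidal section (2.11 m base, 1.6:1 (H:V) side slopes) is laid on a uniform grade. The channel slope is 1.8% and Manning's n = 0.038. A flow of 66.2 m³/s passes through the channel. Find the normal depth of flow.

y_n = 2.52 m

Manning's equation rearranged: A R^(2/3) = nQ / (1·√S) = 0.038 × 66.2 / (√0.018) = 18.75.
Trying y = 2.99 m: A R^(2/3) = 27.48 — over.
Trying y = 1.73 m: A R^(2/3) = 8.309 — short.
Trying y = 2.52 m: A R^(2/3) = 18.74 — ≈ 18.75.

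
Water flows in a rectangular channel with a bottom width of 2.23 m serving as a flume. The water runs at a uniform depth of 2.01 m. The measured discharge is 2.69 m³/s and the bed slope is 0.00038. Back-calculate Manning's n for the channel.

Flow area A = b·y = 2.23 × 2.01 = 4.482 m². Wetted perimeter P = b + 2y = 2.23 + 2×2.01 = 6.25 m.
Hydraulic radius R = A/P = 4.482/6.25 = 0.7172 m.
Rearranging Manning's equation: n = (1/Q) A R^(2/3) S^(1/2) = (1/2.69) × 4.482 × 0.7172^(2/3) × √0.00038 = 0.026.

n = 0.026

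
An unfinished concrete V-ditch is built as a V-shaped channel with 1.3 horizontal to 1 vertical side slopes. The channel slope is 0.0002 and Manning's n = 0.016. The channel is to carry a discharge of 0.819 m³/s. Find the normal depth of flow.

Manning's equation rearranged: A R^(2/3) = nQ / (1·√S) = 0.016 × 0.819 / (√0.0002) = 0.9266.
Try y = 0.758 m: A R^(2/3) = 0.335 — low.
Try y = 1.37 m: A R^(2/3) = 1.624 — high.
Try y = 1.11 m: A R^(2/3) = 0.9265 — matches.

y_n = 1.11 m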